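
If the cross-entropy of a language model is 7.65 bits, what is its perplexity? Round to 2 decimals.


Perplexity formula: PP = 2^H
H = 7.65
PP = 2^7.65
Decompose: 2^7.65 = 2^7 * 2^0.65
2^7 = 128, 2^0.65 ~ 1.5691682
PP ~ 128 * 1.5691682 = 200.8535296
Rounded to 2 decimals: 200.85

200.85


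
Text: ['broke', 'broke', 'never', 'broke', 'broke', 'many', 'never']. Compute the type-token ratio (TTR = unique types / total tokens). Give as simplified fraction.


Tokens: 7
Unique types: ('broke', 'many', 'never') = 3
TTR = 3/7
Already in lowest terms.

3/7


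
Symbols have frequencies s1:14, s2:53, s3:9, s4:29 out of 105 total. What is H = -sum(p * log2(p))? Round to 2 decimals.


Computing entropy H = -sum(p_i * log2(p_i)):
  s1: p = 14/105 = 0.1333, -p*log2(p) = 0.3876
  s2: p = 53/105 = 0.5048, -p*log2(p) = 0.4979
  s3: p = 9/105 = 0.0857, -p*log2(p) = 0.3038
  s4: p = 29/105 = 0.2762, -p*log2(p) = 0.5127
H = sum of terms = 1.7020
Rounded to 2 decimals: 1.70

1.70


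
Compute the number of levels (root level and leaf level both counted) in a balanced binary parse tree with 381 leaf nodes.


In a balanced binary tree with n leaves the deepest leaf is ceil(log2(n)) edges below the root,
so counting node levels inclusive of root and leaves gives ceil(log2(n)) + 1 levels.
log2(381) = 8.5736
ceil(8.5736) = 9
levels = 9 + 1 = 10

10


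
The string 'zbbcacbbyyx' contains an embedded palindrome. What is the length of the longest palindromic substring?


Scanning 'zbbcacbbyyx' for palindromic substrings.
Substring at positions 1-7: 'bbcacbb'.
Check: reverse('bbcacbb') = 'bbcacbb' -> palindrome confirmed.
Neighbouring characters ('z' / 'y') break symmetry, so it cannot extend further.
No longer palindromic substring exists; longest length = 7

7


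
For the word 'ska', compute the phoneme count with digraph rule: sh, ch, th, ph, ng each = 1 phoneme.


Parsing 'ska' greedily, digraphs first:
  's' -> consonant phoneme (phonemes so far: 1)
  'k' -> consonant phoneme (phonemes so far: 2)
  'a' -> vowel phoneme (phonemes so far: 3)
Total phonemes: 3

3


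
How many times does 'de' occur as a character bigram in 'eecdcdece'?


Scanning 'eecdcdece' for bigram 'de':
  Position 0: 'ee' -> no
  Position 1: 'ec' -> no
  Position 2: 'cd' -> no
  Position 3: 'dc' -> no
  Position 4: 'cd' -> no
  Position 5: 'de' -> MATCH
  Position 6: 'ec' -> no
  Position 7: 'ce' -> no
Total matches: 1

1


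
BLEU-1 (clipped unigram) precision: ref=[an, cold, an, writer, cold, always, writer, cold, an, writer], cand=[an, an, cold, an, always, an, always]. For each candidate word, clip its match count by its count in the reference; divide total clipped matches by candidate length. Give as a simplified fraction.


Reference word counts: {'always': 1, 'an': 3, 'cold': 3, 'writer': 3}
Checking each candidate word (with clipping):
  'an' -> in reference (ref count 3, used 1/3) -> match (matches: 1)
  'an' -> in reference (ref count 3, used 2/3) -> match (matches: 2)
  'cold' -> in reference (ref count 3, used 1/3) -> match (matches: 3)
  'an' -> in reference (ref count 3, used 3/3) -> match (matches: 4)
  'always' -> in reference (ref count 1, used 1/1) -> match (matches: 5)
  'an' -> ref count 3 already used up (3/3) -> clipped, no match (matches: 5)
  'always' -> ref count 1 already used up (1/1) -> clipped, no match (matches: 5)
Clipped matches: 5, Candidate length: 7
Precision = 5/7

5/7


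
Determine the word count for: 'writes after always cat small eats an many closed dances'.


Counting words by splitting on spaces:
  Word 1: 'writes'
  Word 2: 'after'
  Word 3: 'always'
  Word 4: 'cat'
  Word 5: 'small'
  Word 6: 'eats'
  Word 7: 'an'
  Word 8: 'many'
  Word 9: 'closed'
  Word 10: 'dances'
Total words: 10

10


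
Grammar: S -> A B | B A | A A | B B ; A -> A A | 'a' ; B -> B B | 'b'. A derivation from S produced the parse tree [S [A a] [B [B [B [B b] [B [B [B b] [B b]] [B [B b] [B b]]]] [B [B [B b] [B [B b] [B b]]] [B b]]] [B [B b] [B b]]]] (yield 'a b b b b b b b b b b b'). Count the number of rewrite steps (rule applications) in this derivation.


Every bracketed nonterminal node [X ...] in the tree is produced by exactly one rule application.
Reading the tree off as a leftmost derivation:
  Step 1: S  =>  A B   (applied S -> A B)
  Step 2: A B  =>  a B   (applied A -> a)
  Step 3: a B  =>  a B B   (applied B -> B B)
  Step 4: a B B  =>  a B B B   (applied B -> B B)
  Step 5: a B B B  =>  a B B B B   (applied B -> B B)
  Step 6: a B B B B  =>  a b B B B   (applied B -> b)
  Step 7: a b B B B  =>  a b B B B B   (applied B -> B B)
  Step 8: a b B B B B  =>  a b B B B B B   (applied B -> B B)
  Step 9: a b B B B B B  =>  a b b B B B B   (applied B -> b)
  Step 10: a b b B B B B  =>  a b b b B B B   (applied B -> b)
  Step 11: a b b b B B B  =>  a b b b B B B B   (applied B -> B B)
  Step 12: a b b b B B B B  =>  a b b b b B B B   (applied B -> b)
  Step 13: a b b b b B B B  =>  a b b b b b B B   (applied B -> b)
  Step 14: a b b b b b B B  =>  a b b b b b B B B   (applied B -> B B)
  Step 15: a b b b b b B B B  =>  a b b b b b B B B B   (applied B -> B B)
  Step 16: a b b b b b B B B B  =>  a b b b b b b B B B   (applied B -> b)
  Step 17: a b b b b b b B B B  =>  a b b b b b b B B B B   (applied B -> B B)
  Step 18: a b b b b b b B B B B  =>  a b b b b b b b B B B   (applied B -> b)
  Step 19: a b b b b b b b B B B  =>  a b b b b b b b b B B   (applied B -> b)
  Step 20: a b b b b b b b b B B  =>  a b b b b b b b b b B   (applied B -> b)
  Step 21: a b b b b b b b b b B  =>  a b b b b b b b b b B B   (applied B -> B B)
  Step 22: a b b b b b b b b b B B  =>  a b b b b b b b b b b B   (applied B -> b)
  Step 23: a b b b b b b b b b b B  =>  a b b b b b b b b b b b   (applied B -> b)
Final yield: a b b b b b b b b b b b
Total rewrite steps: 23

23


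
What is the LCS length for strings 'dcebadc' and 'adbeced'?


DP table for LCS of 'dcebadc' and 'adbeced':
       a  d  b  e  c  e  d
    0  0  0  0  0  0  0  0
  d 0  0  1  1  1  1  1  1
  c 0  0  1  1  1  2  2  2
  e 0  0  1  1  2  2  3  3
  b 0  0  1  2  2  2  3  3
  a 0  1  1  2  2  2  3  3
  d 0  1  2  2  2  2  3  4
  c 0  1  2  2  2  3  3  4
LCS: 'dced'
LCS length = 4

4


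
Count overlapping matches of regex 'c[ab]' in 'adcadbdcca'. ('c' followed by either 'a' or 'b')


Pattern: c[ab] means 'c' followed by either 'a' or 'b'.
Scanning 'adcadbdcca' position-by-position:
  Pos 0: window 'ad' -> no
  Pos 1: window 'dc' -> no
  Pos 2: window 'ca' -> MATCH
  Pos 3: window 'ad' -> no
  Pos 4: window 'db' -> no
  Pos 5: window 'bd' -> no
  Pos 6: window 'dc' -> no
  Pos 7: window 'cc' -> no
  Pos 8: window 'ca' -> MATCH
  Pos 9: window 'a' -> no
Total matches: 2

2


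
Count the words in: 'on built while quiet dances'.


Counting words by splitting on spaces:
  Word 1: 'on'
  Word 2: 'built'
  Word 3: 'while'
  Word 4: 'quiet'
  Word 5: 'dances'
Total words: 5

5


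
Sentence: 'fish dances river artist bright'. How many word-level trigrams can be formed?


Word trigrams from [5] words:
  Trigram 1: (fish dances river)
  Trigram 2: (dances river artist)
  Trigram 3: (river artist bright)
Total word trigrams: 5 - 2 = 3

3


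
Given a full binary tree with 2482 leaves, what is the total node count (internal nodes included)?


Leaf nodes (terminals): 2482
Internal nodes = n - 1 = 2482 - 1 = 2481
Total = leaves + internal = 2482 + 2481 = 4963

4963


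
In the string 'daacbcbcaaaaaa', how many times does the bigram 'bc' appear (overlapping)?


Scanning 'daacbcbcaaaaaa' for bigram 'bc':
  Position 0: 'da' -> no
  Position 1: 'aa' -> no
  Position 2: 'ac' -> no
  Position 3: 'cb' -> no
  Position 4: 'bc' -> MATCH
  Position 5: 'cb' -> no
  Position 6: 'bc' -> MATCH
  Position 7: 'ca' -> no
  Position 8: 'aa' -> no
  Position 9: 'aa' -> no
  Position 10: 'aa' -> no
  Position 11: 'aa' -> no
  Position 12: 'aa' -> no
Total matches: 2

2


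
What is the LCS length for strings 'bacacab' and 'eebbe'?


DP table for LCS of 'bacacab' and 'eebbe':
       e  e  b  b  e
    0  0  0  0  0  0
  b 0  0  0  1  1  1
  a 0  0  0  1  1  1
  c 0  0  0  1  1  1
  a 0  0  0  1  1  1
  c 0  0  0  1  1  1
  a 0  0  0  1  1  1
  b 0  0  0  1  2  2
LCS: 'bb'
LCS length = 2

2


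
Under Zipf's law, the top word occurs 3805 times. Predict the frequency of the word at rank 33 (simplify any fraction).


Zipf's law: freq(rank) = f1 / rank
f1 = 3805, rank = 33
freq = 3805 / 33
GCD(3805, 33) = 1
Simplified: 3805/33

3805/33


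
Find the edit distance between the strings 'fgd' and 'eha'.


Building DP table for s1='fgd' (len 3) and s2='eha' (len 3):
       e  h  a
    0  1  2  3
  f 1  1  2  3
  g 2  2  2  3
  d 3  3  3  3
Edit distance = dp[3][3] = 3

3


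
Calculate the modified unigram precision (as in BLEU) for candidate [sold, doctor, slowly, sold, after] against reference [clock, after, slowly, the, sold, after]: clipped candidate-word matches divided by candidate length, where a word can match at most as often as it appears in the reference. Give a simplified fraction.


Reference word counts: {'after': 2, 'clock': 1, 'slowly': 1, 'sold': 1, 'the': 1}
Checking each candidate word (with clipping):
  'sold' -> in reference (ref count 1, used 1/1) -> match (matches: 1)
  'doctor' -> not in reference -> no match (matches: 1)
  'slowly' -> in reference (ref count 1, used 1/1) -> match (matches: 2)
  'sold' -> ref count 1 already used up (1/1) -> clipped, no match (matches: 2)
  'after' -> in reference (ref count 2, used 1/2) -> match (matches: 3)
Clipped matches: 3, Candidate length: 5
Precision = 3/5

3/5


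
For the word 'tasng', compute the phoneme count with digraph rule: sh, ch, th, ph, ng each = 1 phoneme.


Parsing 'tasng' greedily, digraphs first:
  't' -> consonant phoneme (phonemes so far: 1)
  'a' -> vowel phoneme (phonemes so far: 2)
  's' -> consonant phoneme (phonemes so far: 3)
  'ng' -> digraph (1 consonant phoneme) (phonemes so far: 4)
Total phonemes: 4

4


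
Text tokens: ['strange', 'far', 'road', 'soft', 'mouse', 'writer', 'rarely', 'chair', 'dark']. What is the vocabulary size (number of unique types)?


Listing all tokens and tracking unique types:
  Token 1: 'strange' -> NEW (unique so far: 1)
  Token 2: 'far' -> NEW (unique so far: 2)
  Token 3: 'road' -> NEW (unique so far: 3)
  Token 4: 'soft' -> NEW (unique so far: 4)
  Token 5: 'mouse' -> NEW (unique so far: 5)
  Token 6: 'writer' -> NEW (unique so far: 6)
  Token 7: 'rarely' -> NEW (unique so far: 7)
  Token 8: 'chair' -> NEW (unique so far: 8)
  Token 9: 'dark' -> NEW (unique so far: 9)
Unique types: ('chair', 'dark', 'far', 'mouse', 'rarely', 'road', 'soft', 'strange', 'writer')
Vocabulary size: 9

9


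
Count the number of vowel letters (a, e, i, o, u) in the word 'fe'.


Scanning each character of 'fe':
  Position 1: 'f' -> consonant (running count: 0)
  Position 2: 'e' -> vowel (running count: 1)
Total vowels: 1

1


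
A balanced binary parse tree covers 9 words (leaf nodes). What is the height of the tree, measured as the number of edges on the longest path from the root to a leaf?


In a balanced binary tree with n leaves the deepest leaf is ceil(log2(n)) edges below the root.
log2(9) = 3.1699
ceil(3.1699) = 4
height (edges) = 4

4


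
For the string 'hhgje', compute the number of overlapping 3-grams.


String 'hhgje' has length L = 5.
Number of overlapping n-grams = L - n + 1
Substituting: 5 - 3 + 1 = 3

3


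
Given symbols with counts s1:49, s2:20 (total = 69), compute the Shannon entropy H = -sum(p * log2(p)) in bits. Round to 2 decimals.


Computing entropy H = -sum(p_i * log2(p_i)):
  s1: p = 49/69 = 0.7101, -p*log2(p) = 0.3507
  s2: p = 20/69 = 0.2899, -p*log2(p) = 0.5179
H = sum of terms = 0.8686
Rounded to 2 decimals: 0.87

0.87


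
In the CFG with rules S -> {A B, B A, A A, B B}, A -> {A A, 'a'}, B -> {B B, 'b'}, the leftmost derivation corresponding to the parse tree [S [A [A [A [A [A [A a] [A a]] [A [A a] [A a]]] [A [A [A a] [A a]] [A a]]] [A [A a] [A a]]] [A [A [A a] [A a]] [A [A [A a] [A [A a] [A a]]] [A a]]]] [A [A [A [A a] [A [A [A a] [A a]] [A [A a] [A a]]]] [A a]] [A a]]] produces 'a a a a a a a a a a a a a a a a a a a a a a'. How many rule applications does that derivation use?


Every bracketed nonterminal node [X ...] in the tree is produced by exactly one rule application.
Reading the tree off as a leftmost derivation:
  Step 1: S  =>  A A   (applied S -> A A)
  Step 2: A A  =>  A A A   (applied A -> A A)
  Step 3: A A A  =>  A A A A   (applied A -> A A)
  Step 4: A A A A  =>  A A A A A   (applied A -> A A)
  Step 5: A A A A A  =>  A A A A A A   (applied A -> A A)
  Step 6: A A A A A A  =>  A A A A A A A   (applied A -> A A)
  Step 7: A A A A A A A  =>  a A A A A A A   (applied A -> a)
  Step 8: a A A A A A A  =>  a a A A A A A   (applied A -> a)
  Step 9: a a A A A A A  =>  a a A A A A A A   (applied A -> A A)
  Step 10: a a A A A A A A  =>  a a a A A A A A   (applied A -> a)
  Step 11: a a a A A A A A  =>  a a a a A A A A   (applied A -> a)
  Step 12: a a a a A A A A  =>  a a a a A A A A A   (applied A -> A A)
  Step 13: a a a a A A A A A  =>  a a a a A A A A A A   (applied A -> A A)
  Step 14: a a a a A A A A A A  =>  a a a a a A A A A A   (applied A -> a)
  Step 15: a a a a a A A A A A  =>  a a a a a a A A A A   (applied A -> a)
  Step 16: a a a a a a A A A A  =>  a a a a a a a A A A   (applied A -> a)
  Step 17: a a a a a a a A A A  =>  a a a a a a a A A A A   (applied A -> A A)
  Step 18: a a a a a a a A A A A  =>  a a a a a a a a A A A   (applied A -> a)
  Step 19: a a a a a a a a A A A  =>  a a a a a a a a a A A   (applied A -> a)
  Step 20: a a a a a a a a a A A  =>  a a a a a a a a a A A A   (applied A -> A A)
  Step 21: a a a a a a a a a A A A  =>  a a a a a a a a a A A A A   (applied A -> A A)
  Step 22: a a a a a a a a a A A A A  =>  a a a a a a a a a a A A A   (applied A -> a)
  Step 23: a a a a a a a a a a A A A  =>  a a a a a a a a a a a A A   (applied A -> a)
  Step 24: a a a a a a a a a a a A A  =>  a a a a a a a a a a a A A A   (applied A -> A A)
  Step 25: a a a a a a a a a a a A A A  =>  a a a a a a a a a a a A A A A   (applied A -> A A)
  Step 26: a a a a a a a a a a a A A A A  =>  a a a a a a a a a a a a A A A   (applied A -> a)
  Step 27: a a a a a a a a a a a a A A A  =>  a a a a a a a a a a a a A A A A   (applied A -> A A)
  Step 28: a a a a a a a a a a a a A A A A  =>  a a a a a a a a a a a a a A A A   (applied A -> a)
  Step 29: a a a a a a a a a a a a a A A A  =>  a a a a a a a a a a a a a a A A   (applied A -> a)
  Step 30: a a a a a a a a a a a a a a A A  =>  a a a a a a a a a a a a a a a A   (applied A -> a)
  Step 31: a a a a a a a a a a a a a a a A  =>  a a a a a a a a a a a a a a a A A   (applied A -> A A)
  Step 32: a a a a a a a a a a a a a a a A A  =>  a a a a a a a a a a a a a a a A A A   (applied A -> A A)
  Step 33: a a a a a a a a a a a a a a a A A A  =>  a a a a a a a a a a a a a a a A A A A   (applied A -> A A)
  Step 34: a a a a a a a a a a a a a a a A A A A  =>  a a a a a a a a a a a a a a a a A A A   (applied A -> a)
  Step 35: a a a a a a a a a a a a a a a a A A A  =>  a a a a a a a a a a a a a a a a A A A A   (applied A -> A A)
  Step 36: a a a a a a a a a a a a a a a a A A A A  =>  a a a a a a a a a a a a a a a a A A A A A   (applied A -> A A)
  Step 37: a a a a a a a a a a a a a a a a A A A A A  =>  a a a a a a a a a a a a a a a a a A A A A   (applied A -> a)
  Step 38: a a a a a a a a a a a a a a a a a A A A A  =>  a a a a a a a a a a a a a a a a a a A A A   (applied A -> a)
  Step 39: a a a a a a a a a a a a a a a a a a A A A  =>  a a a a a a a a a a a a a a a a a a A A A A   (applied A -> A A)
  Step 40: a a a a a a a a a a a a a a a a a a A A A A  =>  a a a a a a a a a a a a a a a a a a a A A A   (applied A -> a)
  Step 41: a a a a a a a a a a a a a a a a a a a A A A  =>  a a a a a a a a a a a a a a a a a a a a A A   (applied A -> a)
  Step 42: a a a a a a a a a a a a a a a a a a a a A A  =>  a a a a a a a a a a a a a a a a a a a a a A   (applied A -> a)
  Step 43: a a a a a a a a a a a a a a a a a a a a a A  =>  a a a a a a a a a a a a a a a a a a a a a a   (applied A -> a)
Final yield: a a a a a a a a a a a a a a a a a a a a a a
Total rewrite steps: 43

43


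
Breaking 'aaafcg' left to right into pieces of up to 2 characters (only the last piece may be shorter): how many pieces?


'aaafcg' has 6 characters.
Chunking with max size 2:
  Chunk 1: 'aa' (positions 0-1)
  Chunk 2: 'af' (positions 2-3)
  Chunk 3: 'cg' (positions 4-5)
Total chunks: ceil(6 / 2) = 3

3


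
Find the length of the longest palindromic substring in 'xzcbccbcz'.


Scanning 'xzcbccbcz' for palindromic substrings.
Substring at positions 1-8: 'zcbccbcz'.
Check: reverse('zcbccbcz') = 'zcbccbcz' -> palindrome confirmed.
Neighbouring characters ('x' / '-') break symmetry, so it cannot extend further.
No longer palindromic substring exists; longest length = 8

8


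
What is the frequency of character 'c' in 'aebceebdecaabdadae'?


Scanning 'aebceebdecaabdadae' for 'c':
  Position 3: 'c' -> MATCH (count: 1)
  Position 9: 'c' -> MATCH (count: 2)
Total occurrences of 'c': 2

2


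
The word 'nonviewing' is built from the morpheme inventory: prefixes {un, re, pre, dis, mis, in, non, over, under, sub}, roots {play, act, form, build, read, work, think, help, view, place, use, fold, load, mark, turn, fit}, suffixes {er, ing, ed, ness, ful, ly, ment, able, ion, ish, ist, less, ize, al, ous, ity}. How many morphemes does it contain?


Segmenting 'nonviewing' against the inventory:
  'non' -> prefix (morpheme 1)
  'view' -> root (morpheme 2)
  'ing' -> suffix (morpheme 3)
Total morphemes: 3

3


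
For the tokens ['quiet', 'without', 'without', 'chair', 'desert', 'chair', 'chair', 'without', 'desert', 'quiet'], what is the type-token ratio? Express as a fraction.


Tokens: 10
Unique types: ('chair', 'desert', 'quiet', 'without') = 4
TTR = 4/10
Simplify: divide both by 2 -> 2/5
TTR = 2/5

2/5


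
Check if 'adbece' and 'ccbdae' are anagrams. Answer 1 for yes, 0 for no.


Sort characters of 'adbece': 'abcdee'
Sort characters of 'ccbdae': 'abccde'
Sorted forms differ -> they are NOT anagrams
Result: 0

0


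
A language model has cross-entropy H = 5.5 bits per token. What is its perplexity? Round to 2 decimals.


Perplexity formula: PP = 2^H
H = 5.5
PP = 2^5.5
Decompose: 2^5.5 = 2^5 * 2^0.5 = 2^5 * sqrt(2)
2^5 = 32, sqrt(2) ~ 1.4142136
PP ~ 32 * 1.4142136 = 45.2548352
Rounded to 2 decimals: 45.25

45.25


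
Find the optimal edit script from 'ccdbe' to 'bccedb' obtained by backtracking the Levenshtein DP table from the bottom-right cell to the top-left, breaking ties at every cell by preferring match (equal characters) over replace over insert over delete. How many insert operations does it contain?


Edit distance = 3. Backtracking from cell (5, 6) with preference match > replace > insert > delete,
then listing the resulting alignment 'ccdbe' -> 'bccedb' left to right:
  Step 1: insert 'b' [insertion #1]
  Step 2: keep 'c'
  Step 3: keep 'c'
  Step 4: insert 'e' [insertion #2]
  Step 5: keep 'd'
  Step 6: keep 'b'
  Step 7: delete 'e'
Total insertions: 2

2


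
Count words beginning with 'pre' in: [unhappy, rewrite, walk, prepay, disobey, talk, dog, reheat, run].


Checking each word for prefix 'pre':
  'unhappy' -> no (count: 0)
  'rewrite' -> no (count: 0)
  'walk' -> no (count: 0)
  'prepay' -> YES, starts with 'pre' (count: 1)
  'disobey' -> no (count: 1)
  'talk' -> no (count: 1)
  'dog' -> no (count: 1)
  'reheat' -> no (count: 1)
  'run' -> no (count: 1)
Total with prefix 'pre': 1

1


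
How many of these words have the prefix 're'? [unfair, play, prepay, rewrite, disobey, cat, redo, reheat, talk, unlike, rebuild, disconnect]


Checking each word for prefix 're':
  'unfair' -> no (count: 0)
  'play' -> no (count: 0)
  'prepay' -> no (count: 0)
  'rewrite' -> YES, starts with 're' (count: 1)
  'disobey' -> no (count: 1)
  'cat' -> no (count: 1)
  'redo' -> YES, starts with 're' (count: 2)
  'reheat' -> YES, starts with 're' (count: 3)
  'talk' -> no (count: 3)
  'unlike' -> no (count: 3)
  'rebuild' -> YES, starts with 're' (count: 4)
  'disconnect' -> no (count: 4)
Total with prefix 're': 4

4


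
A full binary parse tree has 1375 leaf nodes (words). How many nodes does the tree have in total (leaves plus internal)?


Leaf nodes (terminals): 1375
Internal nodes = n - 1 = 1375 - 1 = 1374
Total = leaves + internal = 1375 + 1374 = 2749

2749


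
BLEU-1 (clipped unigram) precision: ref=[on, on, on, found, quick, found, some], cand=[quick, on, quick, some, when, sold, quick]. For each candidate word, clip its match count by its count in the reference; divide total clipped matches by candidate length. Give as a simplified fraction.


Reference word counts: {'found': 2, 'on': 3, 'quick': 1, 'some': 1}
Checking each candidate word (with clipping):
  'quick' -> in reference (ref count 1, used 1/1) -> match (matches: 1)
  'on' -> in reference (ref count 3, used 1/3) -> match (matches: 2)
  'quick' -> ref count 1 already used up (1/1) -> clipped, no match (matches: 2)
  'some' -> in reference (ref count 1, used 1/1) -> match (matches: 3)
  'when' -> not in reference -> no match (matches: 3)
  'sold' -> not in reference -> no match (matches: 3)
  'quick' -> ref count 1 already used up (1/1) -> clipped, no match (matches: 3)
Clipped matches: 3, Candidate length: 7
Precision = 3/7

3/7


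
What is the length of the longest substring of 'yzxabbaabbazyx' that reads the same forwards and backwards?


Scanning 'yzxabbaabbazyx' for palindromic substrings.
Substring at positions 3-10: 'abbaabba'.
Check: reverse('abbaabba') = 'abbaabba' -> palindrome confirmed.
Neighbouring characters ('x' / 'z') break symmetry, so it cannot extend further.
No longer palindromic substring exists; longest length = 8

8


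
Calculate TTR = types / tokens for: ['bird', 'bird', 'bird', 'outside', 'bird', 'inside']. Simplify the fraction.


Tokens: 6
Unique types: ('bird', 'inside', 'outside') = 3
TTR = 3/6
Simplify: divide both by 3 -> 1/2
TTR = 1/2

1/2


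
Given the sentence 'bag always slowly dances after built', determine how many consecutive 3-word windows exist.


Word trigrams from [6] words:
  Trigram 1: (bag always slowly)
  Trigram 2: (always slowly dances)
  Trigram 3: (slowly dances after)
  Trigram 4: (dances after built)
Total word trigrams: 6 - 2 = 4

4


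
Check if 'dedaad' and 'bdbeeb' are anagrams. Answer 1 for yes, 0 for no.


Sort characters of 'dedaad': 'aaddde'
Sort characters of 'bdbeeb': 'bbbdee'
Sorted forms differ -> they are NOT anagrams
Result: 0

0


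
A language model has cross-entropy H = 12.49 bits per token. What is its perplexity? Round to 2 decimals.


Perplexity formula: PP = 2^H
H = 12.49
PP = 2^12.49
Decompose: 2^12.49 = 2^12 * 2^0.49
2^12 = 4096, 2^0.49 ~ 1.4044449
PP ~ 4096 * 1.4044449 = 5752.6063104
Rounded to 2 decimals: 5752.61

5752.61


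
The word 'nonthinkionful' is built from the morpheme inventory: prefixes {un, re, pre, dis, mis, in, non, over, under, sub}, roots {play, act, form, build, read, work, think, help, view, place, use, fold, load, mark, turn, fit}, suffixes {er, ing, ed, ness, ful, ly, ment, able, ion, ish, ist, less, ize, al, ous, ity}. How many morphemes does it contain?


Segmenting 'nonthinkionful' against the inventory:
  'non' -> prefix (morpheme 1)
  'think' -> root (morpheme 2)
  'ion' -> suffix (morpheme 3)
  'ful' -> suffix (morpheme 4)
Total morphemes: 4

4


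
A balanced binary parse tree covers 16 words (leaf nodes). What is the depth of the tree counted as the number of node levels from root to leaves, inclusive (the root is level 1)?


In a balanced binary tree with n leaves the deepest leaf is ceil(log2(n)) edges below the root,
so counting node levels inclusive of root and leaves gives ceil(log2(n)) + 1 levels.
log2(16) = 4.0000
ceil(4.0000) = 4
levels = 4 + 1 = 5

5


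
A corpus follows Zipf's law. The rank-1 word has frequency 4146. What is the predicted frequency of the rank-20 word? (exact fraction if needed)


Zipf's law: freq(rank) = f1 / rank
f1 = 4146, rank = 20
freq = 4146 / 20
GCD(4146, 20) = 2
Simplified: 2073/10

2073/10


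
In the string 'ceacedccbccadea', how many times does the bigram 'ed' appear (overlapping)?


Scanning 'ceacedccbccadea' for bigram 'ed':
  Position 0: 'ce' -> no
  Position 1: 'ea' -> no
  Position 2: 'ac' -> no
  Position 3: 'ce' -> no
  Position 4: 'ed' -> MATCH
  Position 5: 'dc' -> no
  Position 6: 'cc' -> no
  Position 7: 'cb' -> no
  Position 8: 'bc' -> no
  Position 9: 'cc' -> no
  Position 10: 'ca' -> no
  Position 11: 'ad' -> no
  Position 12: 'de' -> no
  Position 13: 'ea' -> no
Total matches: 1

1


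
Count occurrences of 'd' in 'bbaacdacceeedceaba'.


Scanning 'bbaacdacceeedceaba' for 'd':
  Position 5: 'd' -> MATCH (count: 1)
  Position 12: 'd' -> MATCH (count: 2)
Total occurrences of 'd': 2

2


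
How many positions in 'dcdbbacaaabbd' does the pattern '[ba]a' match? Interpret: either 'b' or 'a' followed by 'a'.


Pattern: [ba]a means either 'b' or 'a' followed by 'a'.
Scanning 'dcdbbacaaabbd' position-by-position:
  Pos 0: window 'dc' -> no
  Pos 1: window 'cd' -> no
  Pos 2: window 'db' -> no
  Pos 3: window 'bb' -> no
  Pos 4: window 'ba' -> MATCH
  Pos 5: window 'ac' -> no
  Pos 6: window 'ca' -> no
  Pos 7: window 'aa' -> MATCH
  Pos 8: window 'aa' -> MATCH
  Pos 9: window 'ab' -> no
  Pos 10: window 'bb' -> no
  Pos 11: window 'bd' -> no
  Pos 12: window 'd' -> no
Total matches: 3

3


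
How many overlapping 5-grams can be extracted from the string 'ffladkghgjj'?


String 'ffladkghgjj' has length L = 11.
Number of overlapping n-grams = L - n + 1
Substituting: 11 - 5 + 1 = 7

7


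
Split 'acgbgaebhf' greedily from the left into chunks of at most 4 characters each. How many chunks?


'acgbgaebhf' has 10 characters.
Chunking with max size 4:
  Chunk 1: 'acgb' (positions 0-3)
  Chunk 2: 'gaeb' (positions 4-7)
  Chunk 3: 'hf' (positions 8-9)
Total chunks: ceil(10 / 4) = 3

3


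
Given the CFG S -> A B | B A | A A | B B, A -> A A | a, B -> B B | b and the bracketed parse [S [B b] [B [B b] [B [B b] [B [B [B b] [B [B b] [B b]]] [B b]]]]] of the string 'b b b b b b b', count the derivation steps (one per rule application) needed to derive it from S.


Every bracketed nonterminal node [X ...] in the tree is produced by exactly one rule application.
Reading the tree off as a leftmost derivation:
  Step 1: S  =>  B B   (applied S -> B B)
  Step 2: B B  =>  b B   (applied B -> b)
  Step 3: b B  =>  b B B   (applied B -> B B)
  Step 4: b B B  =>  b b B   (applied B -> b)
  Step 5: b b B  =>  b b B B   (applied B -> B B)
  Step 6: b b B B  =>  b b b B   (applied B -> b)
  Step 7: b b b B  =>  b b b B B   (applied B -> B B)
  Step 8: b b b B B  =>  b b b B B B   (applied B -> B B)
  Step 9: b b b B B B  =>  b b b b B B   (applied B -> b)
  Step 10: b b b b B B  =>  b b b b B B B   (applied B -> B B)
  Step 11: b b b b B B B  =>  b b b b b B B   (applied B -> b)
  Step 12: b b b b b B B  =>  b b b b b b B   (applied B -> b)
  Step 13: b b b b b b B  =>  b b b b b b b   (applied B -> b)
Final yield: b b b b b b b
Total rewrite steps: 13

13


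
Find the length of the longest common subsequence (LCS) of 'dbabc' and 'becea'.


DP table for LCS of 'dbabc' and 'becea':
       b  e  c  e  a
    0  0  0  0  0  0
  d 0  0  0  0  0  0
  b 0  1  1  1  1  1
  a 0  1  1  1  1  2
  b 0  1  1  1  1  2
  c 0  1  1  2  2  2
LCS: 'ba'
LCS length = 2

2


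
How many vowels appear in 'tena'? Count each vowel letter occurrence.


Scanning each character of 'tena':
  Position 1: 't' -> consonant (running count: 0)
  Position 2: 'e' -> vowel (running count: 1)
  Position 3: 'n' -> consonant (running count: 1)
  Position 4: 'a' -> vowel (running count: 2)
Total vowels: 2

2


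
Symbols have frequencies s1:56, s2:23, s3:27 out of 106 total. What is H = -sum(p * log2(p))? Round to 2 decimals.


Computing entropy H = -sum(p_i * log2(p_i)):
  s1: p = 56/106 = 0.5283, -p*log2(p) = 0.4863
  s2: p = 23/106 = 0.2170, -p*log2(p) = 0.4783
  s3: p = 27/106 = 0.2547, -p*log2(p) = 0.5026
H = sum of terms = 1.4672
Rounded to 2 decimals: 1.47

1.47


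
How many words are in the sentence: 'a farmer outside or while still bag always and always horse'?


Counting words by splitting on spaces:
  Word 1: 'a'
  Word 2: 'farmer'
  Word 3: 'outside'
  Word 4: 'or'
  Word 5: 'while'
  Word 6: 'still'
  Word 7: 'bag'
  Word 8: 'always'
  Word 9: 'and'
  Word 10: 'always'
  Word 11: 'horse'
Total words: 11

11


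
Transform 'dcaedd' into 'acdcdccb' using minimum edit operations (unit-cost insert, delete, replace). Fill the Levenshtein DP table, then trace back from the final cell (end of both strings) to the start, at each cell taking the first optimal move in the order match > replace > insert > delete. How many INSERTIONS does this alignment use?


Edit distance = 6. Backtracking from cell (6, 8) with preference match > replace > insert > delete,
then listing the resulting alignment 'dcaedd' -> 'acdcdccb' left to right:
  Step 1: insert 'a' [insertion #1]
  Step 2: insert 'c' [insertion #2]
  Step 3: keep 'd'
  Step 4: keep 'c'
  Step 5: replace a->d
  Step 6: replace e->c
  Step 7: replace d->c
  Step 8: replace d->b
Total insertions: 2

2


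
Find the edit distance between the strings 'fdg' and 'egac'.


Building DP table for s1='fdg' (len 3) and s2='egac' (len 4):
       e  g  a  c
    0  1  2  3  4
  f 1  1  2  3  4
  d 2  2  2  3  4
  g 3  3  2  3  4
Edit distance = dp[3][4] = 4

4


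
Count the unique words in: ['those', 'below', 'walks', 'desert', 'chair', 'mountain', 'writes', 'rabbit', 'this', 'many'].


Listing all tokens and tracking unique types:
  Token 1: 'those' -> NEW (unique so far: 1)
  Token 2: 'below' -> NEW (unique so far: 2)
  Token 3: 'walks' -> NEW (unique so far: 3)
  Token 4: 'desert' -> NEW (unique so far: 4)
  Token 5: 'chair' -> NEW (unique so far: 5)
  Token 6: 'mountain' -> NEW (unique so far: 6)
  Token 7: 'writes' -> NEW (unique so far: 7)
  Token 8: 'rabbit' -> NEW (unique so far: 8)
  Token 9: 'this' -> NEW (unique so far: 9)
  Token 10: 'many' -> NEW (unique so far: 10)
Unique types: ('below', 'chair', 'desert', 'many', 'mountain', 'rabbit', 'this', 'those', 'walks', 'writes')
Vocabulary size: 10

10


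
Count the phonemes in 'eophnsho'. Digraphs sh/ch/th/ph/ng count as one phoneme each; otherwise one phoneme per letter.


Parsing 'eophnsho' greedily, digraphs first:
  'e' -> vowel phoneme (phonemes so far: 1)
  'o' -> vowel phoneme (phonemes so far: 2)
  'ph' -> digraph (1 consonant phoneme) (phonemes so far: 3)
  'n' -> consonant phoneme (phonemes so far: 4)
  'sh' -> digraph (1 consonant phoneme) (phonemes so far: 5)
  'o' -> vowel phoneme (phonemes so far: 6)
Total phonemes: 6

6


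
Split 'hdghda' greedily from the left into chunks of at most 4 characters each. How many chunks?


'hdghda' has 6 characters.
Chunking with max size 4:
  Chunk 1: 'hdgh' (positions 0-3)
  Chunk 2: 'da' (positions 4-5)
Total chunks: ceil(6 / 4) = 2

2


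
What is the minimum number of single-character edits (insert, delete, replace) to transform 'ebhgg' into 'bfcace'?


Building DP table for s1='ebhgg' (len 5) and s2='bfcace' (len 6):
       b  f  c  a  c  e
    0  1  2  3  4  5  6
  e 1  1  2  3  4  5  5
  b 2  1  2  3  4  5  6
  h 3  2  2  3  4  5  6
  g 4  3  3  3  4  5  6
  g 5  4  4  4  4  5  6
Edit distance = dp[5][6] = 6

6


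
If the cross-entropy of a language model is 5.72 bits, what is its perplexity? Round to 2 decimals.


Perplexity formula: PP = 2^H
H = 5.72
PP = 2^5.72
Decompose: 2^5.72 = 2^5 * 2^0.72
2^5 = 32, 2^0.72 ~ 1.6471820
PP ~ 32 * 1.6471820 = 52.7098240
Rounded to 2 decimals: 52.71

52.71


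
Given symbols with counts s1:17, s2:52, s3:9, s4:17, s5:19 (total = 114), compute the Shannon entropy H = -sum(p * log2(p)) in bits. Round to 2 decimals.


Computing entropy H = -sum(p_i * log2(p_i)):
  s1: p = 17/114 = 0.1491, -p*log2(p) = 0.4094
  s2: p = 52/114 = 0.4561, -p*log2(p) = 0.5166
  s3: p = 9/114 = 0.0789, -p*log2(p) = 0.2892
  s4: p = 17/114 = 0.1491, -p*log2(p) = 0.4094
  s5: p = 19/114 = 0.1667, -p*log2(p) = 0.4308
H = sum of terms = 2.0554
Rounded to 2 decimals: 2.06

2.06


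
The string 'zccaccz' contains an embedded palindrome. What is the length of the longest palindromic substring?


Scanning 'zccaccz' for palindromic substrings.
Substring at positions 0-6: 'zccaccz'.
Check: reverse('zccaccz') = 'zccaccz' -> palindrome confirmed.
No longer palindromic substring exists; longest length = 7

7


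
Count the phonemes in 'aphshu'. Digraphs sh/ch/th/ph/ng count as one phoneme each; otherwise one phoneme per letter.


Parsing 'aphshu' greedily, digraphs first:
  'a' -> vowel phoneme (phonemes so far: 1)
  'ph' -> digraph (1 consonant phoneme) (phonemes so far: 2)
  'sh' -> digraph (1 consonant phoneme) (phonemes so far: 3)
  'u' -> vowel phoneme (phonemes so far: 4)
Total phonemes: 4

4


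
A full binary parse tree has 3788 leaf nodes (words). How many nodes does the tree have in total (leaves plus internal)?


Leaf nodes (terminals): 3788
Internal nodes = n - 1 = 3788 - 1 = 3787
Total = leaves + internal = 3788 + 3787 = 7575

7575


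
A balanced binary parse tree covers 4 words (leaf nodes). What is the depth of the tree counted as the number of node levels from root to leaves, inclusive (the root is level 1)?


In a balanced binary tree with n leaves the deepest leaf is ceil(log2(n)) edges below the root,
so counting node levels inclusive of root and leaves gives ceil(log2(n)) + 1 levels.
log2(4) = 2.0000
ceil(2.0000) = 2
levels = 2 + 1 = 3

3


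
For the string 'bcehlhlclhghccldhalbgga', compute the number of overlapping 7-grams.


String 'bcehlhlclhghccldhalbgga' has length L = 23.
Number of overlapping n-grams = L - n + 1
Substituting: 23 - 7 + 1 = 17

17


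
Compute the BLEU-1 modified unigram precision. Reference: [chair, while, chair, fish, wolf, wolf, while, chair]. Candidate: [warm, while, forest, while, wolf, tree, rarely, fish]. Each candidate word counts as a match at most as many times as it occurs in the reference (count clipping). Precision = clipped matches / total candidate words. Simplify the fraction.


Reference word counts: {'chair': 3, 'fish': 1, 'while': 2, 'wolf': 2}
Checking each candidate word (with clipping):
  'warm' -> not in reference -> no match (matches: 0)
  'while' -> in reference (ref count 2, used 1/2) -> match (matches: 1)
  'forest' -> not in reference -> no match (matches: 1)
  'while' -> in reference (ref count 2, used 2/2) -> match (matches: 2)
  'wolf' -> in reference (ref count 2, used 1/2) -> match (matches: 3)
  'tree' -> not in reference -> no match (matches: 3)
  'rarely' -> not in reference -> no match (matches: 3)
  'fish' -> in reference (ref count 1, used 1/1) -> match (matches: 4)
Clipped matches: 4, Candidate length: 8
Precision = 4/8 = 1/2

1/2


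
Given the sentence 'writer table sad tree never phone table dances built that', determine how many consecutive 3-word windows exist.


Word trigrams from [10] words:
  Trigram 1: (writer table sad)
  Trigram 2: (table sad tree)
  Trigram 3: (sad tree never)
  Trigram 4: (tree never phone)
  Trigram 5: (never phone table)
  Trigram 6: (phone table dances)
  Trigram 7: (table dances built)
  Trigram 8: (dances built that)
Total word trigrams: 10 - 2 = 8

8


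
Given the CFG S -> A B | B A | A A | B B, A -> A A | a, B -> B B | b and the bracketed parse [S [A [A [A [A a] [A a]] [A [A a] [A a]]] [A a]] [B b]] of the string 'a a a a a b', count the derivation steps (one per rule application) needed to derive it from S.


Every bracketed nonterminal node [X ...] in the tree is produced by exactly one rule application.
Reading the tree off as a leftmost derivation:
  Step 1: S  =>  A B   (applied S -> A B)
  Step 2: A B  =>  A A B   (applied A -> A A)
  Step 3: A A B  =>  A A A B   (applied A -> A A)
  Step 4: A A A B  =>  A A A A B   (applied A -> A A)
  Step 5: A A A A B  =>  a A A A B   (applied A -> a)
  Step 6: a A A A B  =>  a a A A B   (applied A -> a)
  Step 7: a a A A B  =>  a a A A A B   (applied A -> A A)
  Step 8: a a A A A B  =>  a a a A A B   (applied A -> a)
  Step 9: a a a A A B  =>  a a a a A B   (applied A -> a)
  Step 10: a a a a A B  =>  a a a a a B   (applied A -> a)
  Step 11: a a a a a B  =>  a a a a a b   (applied B -> b)
Final yield: a a a a a b
Total rewrite steps: 11

11


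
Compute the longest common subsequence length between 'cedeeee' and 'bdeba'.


DP table for LCS of 'cedeeee' and 'bdeba':
       b  d  e  b  a
    0  0  0  0  0  0
  c 0  0  0  0  0  0
  e 0  0  0  1  1  1
  d 0  0  1  1  1  1
  e 0  0  1  2  2  2
  e 0  0  1  2  2  2
  e 0  0  1  2  2  2
  e 0  0  1  2  2  2
LCS: 'de'
LCS length = 2

2


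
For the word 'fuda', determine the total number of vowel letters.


Scanning each character of 'fuda':
  Position 1: 'f' -> consonant (running count: 0)
  Position 2: 'u' -> vowel (running count: 1)
  Position 3: 'd' -> consonant (running count: 1)
  Position 4: 'a' -> vowel (running count: 2)
Total vowels: 2

2


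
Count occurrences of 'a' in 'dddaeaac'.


Scanning 'dddaeaac' for 'a':
  Position 3: 'a' -> MATCH (count: 1)
  Position 5: 'a' -> MATCH (count: 2)
  Position 6: 'a' -> MATCH (count: 3)
Total occurrences of 'a': 3

3


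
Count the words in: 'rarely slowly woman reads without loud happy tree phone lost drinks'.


Counting words by splitting on spaces:
  Word 1: 'rarely'
  Word 2: 'slowly'
  Word 3: 'woman'
  Word 4: 'reads'
  Word 5: 'without'
  Word 6: 'loud'
  Word 7: 'happy'
  Word 8: 'tree'
  Word 9: 'phone'
  Word 10: 'lost'
  Word 11: 'drinks'
Total words: 11

11


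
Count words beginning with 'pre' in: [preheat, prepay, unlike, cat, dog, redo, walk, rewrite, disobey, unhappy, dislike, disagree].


Checking each word for prefix 'pre':
  'preheat' -> YES, starts with 'pre' (count: 1)
  'prepay' -> YES, starts with 'pre' (count: 2)
  'unlike' -> no (count: 2)
  'cat' -> no (count: 2)
  'dog' -> no (count: 2)
  'redo' -> no (count: 2)
  'walk' -> no (count: 2)
  'rewrite' -> no (count: 2)
  'disobey' -> no (count: 2)
  'unhappy' -> no (count: 2)
  'dislike' -> no (count: 2)
  'disagree' -> no (count: 2)
Total with prefix 'pre': 2

2


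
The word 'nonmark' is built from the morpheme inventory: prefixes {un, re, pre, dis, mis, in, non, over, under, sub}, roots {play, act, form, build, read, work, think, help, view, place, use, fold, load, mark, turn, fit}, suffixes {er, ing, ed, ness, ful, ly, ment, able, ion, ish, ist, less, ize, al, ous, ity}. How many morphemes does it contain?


Segmenting 'nonmark' against the inventory:
  'non' -> prefix (morpheme 1)
  'mark' -> root (morpheme 2)
Total morphemes: 2

2


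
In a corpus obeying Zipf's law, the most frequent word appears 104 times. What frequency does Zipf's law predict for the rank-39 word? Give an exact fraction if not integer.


Zipf's law: freq(rank) = f1 / rank
f1 = 104, rank = 39
freq = 104 / 39
GCD(104, 39) = 13
Simplified: 8/3

8/3


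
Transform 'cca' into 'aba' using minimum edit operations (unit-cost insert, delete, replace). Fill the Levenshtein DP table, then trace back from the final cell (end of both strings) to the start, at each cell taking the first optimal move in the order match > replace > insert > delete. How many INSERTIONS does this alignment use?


Edit distance = 2. Backtracking from cell (3, 3) with preference match > replace > insert > delete,
then listing the resulting alignment 'cca' -> 'aba' left to right:
  Step 1: replace c->a
  Step 2: replace c->b
  Step 3: keep 'a'
Total insertions: 0

0


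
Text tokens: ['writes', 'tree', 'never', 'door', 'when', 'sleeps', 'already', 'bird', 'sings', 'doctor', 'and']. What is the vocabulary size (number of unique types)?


Listing all tokens and tracking unique types:
  Token 1: 'writes' -> NEW (unique so far: 1)
  Token 2: 'tree' -> NEW (unique so far: 2)
  Token 3: 'never' -> NEW (unique so far: 3)
  Token 4: 'door' -> NEW (unique so far: 4)
  Token 5: 'when' -> NEW (unique so far: 5)
  Token 6: 'sleeps' -> NEW (unique so far: 6)
  Token 7: 'already' -> NEW (unique so far: 7)
  Token 8: 'bird' -> NEW (unique so far: 8)
  Token 9: 'sings' -> NEW (unique so far: 9)
  Token 10: 'doctor' -> NEW (unique so far: 10)
  Token 11: 'and' -> NEW (unique so far: 11)
Unique types: ('already', 'and', 'bird', 'doctor', 'door', 'never', 'sings', 'sleeps', 'tree', 'when', 'writes')
Vocabulary size: 11

11
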